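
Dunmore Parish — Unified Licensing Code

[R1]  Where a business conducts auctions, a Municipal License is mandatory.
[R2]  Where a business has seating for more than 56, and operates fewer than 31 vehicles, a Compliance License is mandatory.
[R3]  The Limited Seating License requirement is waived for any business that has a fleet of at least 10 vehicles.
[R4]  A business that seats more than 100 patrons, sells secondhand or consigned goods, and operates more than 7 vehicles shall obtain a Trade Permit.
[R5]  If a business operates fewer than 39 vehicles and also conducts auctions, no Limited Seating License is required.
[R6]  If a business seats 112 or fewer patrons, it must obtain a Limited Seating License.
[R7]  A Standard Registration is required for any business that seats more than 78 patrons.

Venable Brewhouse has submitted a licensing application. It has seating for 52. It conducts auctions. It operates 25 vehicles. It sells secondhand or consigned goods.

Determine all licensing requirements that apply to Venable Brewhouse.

[R1] conducts auctions → Municipal License required.
[R2] seating 52 ≤ 56; vehicles 25 < 31 → Compliance License not required.
[R3] vehicles 25 ≥ 10 → exempt from Limited Seating License.
[R4] seating 52 ≤ 100; sells secondhand or consigned goods; vehicles 25 > 7 → Trade Permit not required.
[R5] vehicles 25 < 39; conducts auctions → exempt from Limited Seating License.
[R6] seating 52 ≤ 112 → Limited Seating License required.
[R7] seating 52 ≤ 78 → Standard Registration not required.

Municipal License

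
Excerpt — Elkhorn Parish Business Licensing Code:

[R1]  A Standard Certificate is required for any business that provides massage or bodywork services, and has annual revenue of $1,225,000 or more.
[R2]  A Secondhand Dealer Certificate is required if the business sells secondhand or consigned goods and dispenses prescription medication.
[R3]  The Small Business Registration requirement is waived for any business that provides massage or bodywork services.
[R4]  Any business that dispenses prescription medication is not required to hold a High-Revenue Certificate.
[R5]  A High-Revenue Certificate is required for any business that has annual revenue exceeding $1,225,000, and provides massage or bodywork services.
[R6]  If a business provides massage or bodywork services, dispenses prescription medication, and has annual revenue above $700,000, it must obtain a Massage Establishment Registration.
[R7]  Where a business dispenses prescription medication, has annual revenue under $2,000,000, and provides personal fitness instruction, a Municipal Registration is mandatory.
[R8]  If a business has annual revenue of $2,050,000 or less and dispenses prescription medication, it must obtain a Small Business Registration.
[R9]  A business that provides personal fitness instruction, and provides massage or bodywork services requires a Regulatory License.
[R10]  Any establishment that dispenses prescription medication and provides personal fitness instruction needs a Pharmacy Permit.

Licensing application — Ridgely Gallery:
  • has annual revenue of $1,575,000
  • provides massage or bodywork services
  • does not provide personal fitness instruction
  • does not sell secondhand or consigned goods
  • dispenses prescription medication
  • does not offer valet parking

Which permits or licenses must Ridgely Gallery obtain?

Massage Establishment Registration, Standard Certificate

[R1] provides massage or bodywork services; revenue $1,575,000 ≥ $1,225,000 → Standard Certificate required.
[R2] does not sell secondhand or consigned goods; dispenses prescription medication → Secondhand Dealer Certificate not required.
[R3] provides massage or bodywork services → exempt from Small Business Registration.
[R4] dispenses prescription medication → exempt from High-Revenue Certificate.
[R5] revenue $1,575,000 > $1,225,000; provides massage or bodywork services → High-Revenue Certificate required.
[R6] provides massage or bodywork services; dispenses prescription medication; revenue $1,575,000 > $700,000 → Massage Establishment Registration required.
[R7] dispenses prescription medication; revenue $1,575,000 < $2,000,000; does not provide personal fitness instruction → Municipal Registration not required.
[R8] revenue $1,575,000 ≤ $2,050,000; dispenses prescription medication → Small Business Registration required.
[R9] does not provide personal fitness instruction; provides massage or bodywork services → Regulatory License not required.
[R10] dispenses prescription medication; does not provide personal fitness instruction → Pharmacy Permit not required.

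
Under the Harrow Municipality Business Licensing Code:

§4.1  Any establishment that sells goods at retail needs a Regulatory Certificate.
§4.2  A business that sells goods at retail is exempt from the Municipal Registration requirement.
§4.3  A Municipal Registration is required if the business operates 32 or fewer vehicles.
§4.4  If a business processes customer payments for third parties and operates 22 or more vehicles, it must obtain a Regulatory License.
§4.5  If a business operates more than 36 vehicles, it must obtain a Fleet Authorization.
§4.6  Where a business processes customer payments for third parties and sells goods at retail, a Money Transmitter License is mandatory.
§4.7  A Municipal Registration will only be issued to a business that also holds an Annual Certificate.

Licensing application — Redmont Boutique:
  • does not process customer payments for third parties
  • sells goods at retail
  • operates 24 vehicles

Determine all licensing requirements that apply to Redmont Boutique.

Regulatory Certificate

§4.1 sells goods at retail → Regulatory Certificate required.
§4.2 sells goods at retail → exempt from Municipal Registration.
§4.3 vehicles 24 ≤ 32 → Municipal Registration required.
§4.4 does not process customer payments for third parties; vehicles 24 ≥ 22 → Regulatory License not required.
§4.5 vehicles 24 ≤ 36 → Fleet Authorization not required.
§4.6 does not process customer payments for third parties; sells goods at retail → Money Transmitter License not required.
§4.7 Municipal Registration is not required → no effect.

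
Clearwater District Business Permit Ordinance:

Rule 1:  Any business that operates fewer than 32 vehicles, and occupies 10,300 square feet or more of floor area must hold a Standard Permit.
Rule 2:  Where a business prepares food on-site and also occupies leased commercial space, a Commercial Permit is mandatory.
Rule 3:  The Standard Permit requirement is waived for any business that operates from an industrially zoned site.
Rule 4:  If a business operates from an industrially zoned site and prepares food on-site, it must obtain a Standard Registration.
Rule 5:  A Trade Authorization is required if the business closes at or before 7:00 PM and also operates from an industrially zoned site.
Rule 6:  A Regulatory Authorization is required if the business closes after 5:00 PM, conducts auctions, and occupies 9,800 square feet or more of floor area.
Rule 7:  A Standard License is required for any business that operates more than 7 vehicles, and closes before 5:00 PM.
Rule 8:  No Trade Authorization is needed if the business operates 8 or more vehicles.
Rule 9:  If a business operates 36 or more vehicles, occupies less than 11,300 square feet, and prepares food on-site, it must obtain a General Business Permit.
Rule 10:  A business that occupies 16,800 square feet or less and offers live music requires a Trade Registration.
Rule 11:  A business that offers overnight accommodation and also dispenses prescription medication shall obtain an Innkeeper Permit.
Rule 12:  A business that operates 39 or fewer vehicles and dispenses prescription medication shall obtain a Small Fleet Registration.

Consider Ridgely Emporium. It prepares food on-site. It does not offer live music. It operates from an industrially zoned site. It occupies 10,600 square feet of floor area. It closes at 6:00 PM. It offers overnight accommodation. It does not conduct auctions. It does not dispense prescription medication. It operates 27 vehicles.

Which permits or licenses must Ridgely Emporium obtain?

Rule 1: vehicles 27 < 32; floor area 10,600 square feet ≥ 10,300 square feet → Standard Permit required.
Rule 2: prepares food on-site; operates from an industrially zoned site (not: occupies leased commercial space) → Commercial Permit not required.
Rule 3: operates from an industrially zoned site → exempt from Standard Permit.
Rule 4: operates from an industrially zoned site; prepares food on-site → Standard Registration required.
Rule 5: closes 6:00 PM, at/before 7:00 PM; operates from an industrially zoned site → Trade Authorization required.
Rule 6: closes 6:00 PM, after 5:00 PM; does not conduct auctions; floor area 10,600 square feet ≥ 9,800 square feet → Regulatory Authorization not required.
Rule 7: vehicles 27 > 7; closes 6:00 PM, after 5:00 PM → Standard License not required.
Rule 8: vehicles 27 ≥ 8 → exempt from Trade Authorization.
Rule 9: vehicles 27 < 36; floor area 10,600 square feet < 11,300 square feet; prepares food on-site → General Business Permit not required.
Rule 10: floor area 10,600 square feet ≤ 16,800 square feet; does not offer live music → Trade Registration not required.
Rule 11: offers overnight accommodation; does not dispense prescription medication → Innkeeper Permit not required.
Rule 12: vehicles 27 ≤ 39; does not dispense prescription medication → Small Fleet Registration not required.

Standard Registration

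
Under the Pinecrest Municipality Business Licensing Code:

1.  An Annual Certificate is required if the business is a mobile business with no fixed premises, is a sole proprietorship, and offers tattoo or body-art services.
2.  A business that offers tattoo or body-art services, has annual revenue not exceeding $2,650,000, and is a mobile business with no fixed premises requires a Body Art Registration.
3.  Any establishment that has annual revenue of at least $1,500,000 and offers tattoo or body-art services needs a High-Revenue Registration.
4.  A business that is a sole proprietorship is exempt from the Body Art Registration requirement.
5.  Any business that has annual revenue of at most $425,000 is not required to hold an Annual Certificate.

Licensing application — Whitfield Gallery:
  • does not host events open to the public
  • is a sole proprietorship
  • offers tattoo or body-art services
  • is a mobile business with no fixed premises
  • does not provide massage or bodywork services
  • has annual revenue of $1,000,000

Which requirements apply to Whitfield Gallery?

1. is a mobile business with no fixed premises; is a sole proprietorship; offers tattoo or body-art services → Annual Certificate required.
2. offers tattoo or body-art services; revenue $1,000,000 ≤ $2,650,000; is a mobile business with no fixed premises → Body Art Registration required.
3. revenue $1,000,000 < $1,500,000; offers tattoo or body-art services → High-Revenue Registration not required.
4. is a sole proprietorship → exempt from Body Art Registration.
5. revenue $1,000,000 > $425,000 → Annual Certificate exemption does not apply.

Annual Certificate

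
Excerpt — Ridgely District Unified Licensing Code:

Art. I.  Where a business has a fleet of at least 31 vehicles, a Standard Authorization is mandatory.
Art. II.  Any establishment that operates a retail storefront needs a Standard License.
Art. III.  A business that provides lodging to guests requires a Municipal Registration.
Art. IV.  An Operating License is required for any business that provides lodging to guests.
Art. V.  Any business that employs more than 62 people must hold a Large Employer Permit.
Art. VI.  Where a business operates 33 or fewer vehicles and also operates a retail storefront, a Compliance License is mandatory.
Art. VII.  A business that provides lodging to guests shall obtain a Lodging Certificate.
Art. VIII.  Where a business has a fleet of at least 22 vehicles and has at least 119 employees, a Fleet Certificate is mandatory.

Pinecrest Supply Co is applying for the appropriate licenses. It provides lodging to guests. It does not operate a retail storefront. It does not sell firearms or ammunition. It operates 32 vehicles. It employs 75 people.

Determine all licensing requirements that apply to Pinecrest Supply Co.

Art. I. vehicles 32 ≥ 31 → Standard Authorization required.
Art. II. does not operate a retail storefront → Standard License not required.
Art. III. provides lodging to guests → Municipal Registration required.
Art. IV. provides lodging to guests → Operating License required.
Art. V. employees 75 > 62 → Large Employer Permit required.
Art. VI. vehicles 32 ≤ 33; does not operate a retail storefront → Compliance License not required.
Art. VII. provides lodging to guests → Lodging Certificate required.
Art. VIII. vehicles 32 ≥ 22; employees 75 < 119 → Fleet Certificate not required.

Large Employer Permit, Lodging Certificate, Municipal Registration, Operating License, Standard Authorization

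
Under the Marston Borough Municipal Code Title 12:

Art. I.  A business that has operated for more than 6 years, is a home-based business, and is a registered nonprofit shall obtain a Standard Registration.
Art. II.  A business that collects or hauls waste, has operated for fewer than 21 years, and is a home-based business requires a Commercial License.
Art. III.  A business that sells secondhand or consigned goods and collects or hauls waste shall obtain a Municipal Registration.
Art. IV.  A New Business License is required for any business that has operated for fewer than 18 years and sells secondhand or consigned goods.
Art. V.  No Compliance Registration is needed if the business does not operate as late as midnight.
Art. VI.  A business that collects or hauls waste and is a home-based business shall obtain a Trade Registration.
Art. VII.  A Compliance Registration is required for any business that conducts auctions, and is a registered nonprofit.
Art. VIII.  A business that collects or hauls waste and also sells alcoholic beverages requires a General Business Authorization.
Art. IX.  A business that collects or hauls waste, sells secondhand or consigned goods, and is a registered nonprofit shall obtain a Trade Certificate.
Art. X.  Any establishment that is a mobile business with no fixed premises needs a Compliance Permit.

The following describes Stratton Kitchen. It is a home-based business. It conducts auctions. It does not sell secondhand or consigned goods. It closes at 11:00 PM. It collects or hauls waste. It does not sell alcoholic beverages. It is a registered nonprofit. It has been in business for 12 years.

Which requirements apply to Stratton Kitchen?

Art. I. years in business 12 > 6; is a home-based business; is a registered nonprofit → Standard Registration required.
Art. II. collects or hauls waste; years in business 12 < 21; is a home-based business → Commercial License required.
Art. III. does not sell secondhand or consigned goods; collects or hauls waste → Municipal Registration not required.
Art. IV. years in business 12 < 18; does not sell secondhand or consigned goods → New Business License not required.
Art. V. closes 11:00 PM, at/before midnight → exempt from Compliance Registration.
Art. VI. collects or hauls waste; is a home-based business → Trade Registration required.
Art. VII. conducts auctions; is a registered nonprofit → Compliance Registration required.
Art. VIII. collects or hauls waste; does not sell alcoholic beverages → General Business Authorization not required.
Art. IX. collects or hauls waste; does not sell secondhand or consigned goods; is a registered nonprofit → Trade Certificate not required.
Art. X. is a home-based business (not: is a mobile business with no fixed premises) → Compliance Permit not required.

Commercial License, Standard Registration, Trade Registration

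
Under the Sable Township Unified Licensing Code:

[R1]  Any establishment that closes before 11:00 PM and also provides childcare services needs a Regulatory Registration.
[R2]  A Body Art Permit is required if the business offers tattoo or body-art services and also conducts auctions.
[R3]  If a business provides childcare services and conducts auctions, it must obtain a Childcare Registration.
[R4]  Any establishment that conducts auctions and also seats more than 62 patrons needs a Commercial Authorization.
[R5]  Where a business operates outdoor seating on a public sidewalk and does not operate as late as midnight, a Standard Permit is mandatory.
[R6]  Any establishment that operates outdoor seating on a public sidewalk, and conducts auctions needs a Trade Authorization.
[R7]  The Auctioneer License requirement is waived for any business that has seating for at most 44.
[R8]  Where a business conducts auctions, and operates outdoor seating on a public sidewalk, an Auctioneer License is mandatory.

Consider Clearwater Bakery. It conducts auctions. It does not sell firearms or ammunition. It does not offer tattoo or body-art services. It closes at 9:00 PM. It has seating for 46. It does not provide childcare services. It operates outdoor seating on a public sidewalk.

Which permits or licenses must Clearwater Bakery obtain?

[R1] closes 9:00 PM, at/before 11:00 PM; does not provide childcare services → Regulatory Registration not required.
[R2] does not offer tattoo or body-art services; conducts auctions → Body Art Permit not required.
[R3] does not provide childcare services; conducts auctions → Childcare Registration not required.
[R4] conducts auctions; seating 46 ≤ 62 → Commercial Authorization not required.
[R5] operates outdoor seating on a public sidewalk; closes 9:00 PM, at/before midnight → Standard Permit required.
[R6] operates outdoor seating on a public sidewalk; conducts auctions → Trade Authorization required.
[R7] seating 46 > 44 → Auctioneer License exemption does not apply.
[R8] conducts auctions; operates outdoor seating on a public sidewalk → Auctioneer License required.

Auctioneer License, Standard Permit, Trade Authorization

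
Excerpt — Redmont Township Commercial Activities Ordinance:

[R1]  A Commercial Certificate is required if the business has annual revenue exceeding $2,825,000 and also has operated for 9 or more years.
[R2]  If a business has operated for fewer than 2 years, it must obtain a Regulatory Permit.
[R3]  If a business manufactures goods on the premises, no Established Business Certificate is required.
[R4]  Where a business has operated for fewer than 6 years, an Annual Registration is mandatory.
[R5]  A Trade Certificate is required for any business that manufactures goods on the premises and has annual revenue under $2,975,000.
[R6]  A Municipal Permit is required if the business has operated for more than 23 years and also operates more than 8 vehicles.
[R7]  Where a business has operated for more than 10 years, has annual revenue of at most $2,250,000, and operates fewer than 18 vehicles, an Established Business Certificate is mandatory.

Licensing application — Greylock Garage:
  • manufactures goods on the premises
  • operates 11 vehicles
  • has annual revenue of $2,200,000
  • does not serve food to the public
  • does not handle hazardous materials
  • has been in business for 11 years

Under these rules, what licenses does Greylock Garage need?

Trade Certificate

[R1] revenue $2,200,000 ≤ $2,825,000; years in business 11 ≥ 9 → Commercial Certificate not required.
[R2] years in business 11 ≥ 2 → Regulatory Permit not required.
[R3] manufactures goods on the premises → exempt from Established Business Certificate.
[R4] years in business 11 ≥ 6 → Annual Registration not required.
[R5] manufactures goods on the premises; revenue $2,200,000 < $2,975,000 → Trade Certificate required.
[R6] years in business 11 ≤ 23; vehicles 11 > 8 → Municipal Permit not required.
[R7] years in business 11 > 10; revenue $2,200,000 ≤ $2,250,000; vehicles 11 < 18 → Established Business Certificate required.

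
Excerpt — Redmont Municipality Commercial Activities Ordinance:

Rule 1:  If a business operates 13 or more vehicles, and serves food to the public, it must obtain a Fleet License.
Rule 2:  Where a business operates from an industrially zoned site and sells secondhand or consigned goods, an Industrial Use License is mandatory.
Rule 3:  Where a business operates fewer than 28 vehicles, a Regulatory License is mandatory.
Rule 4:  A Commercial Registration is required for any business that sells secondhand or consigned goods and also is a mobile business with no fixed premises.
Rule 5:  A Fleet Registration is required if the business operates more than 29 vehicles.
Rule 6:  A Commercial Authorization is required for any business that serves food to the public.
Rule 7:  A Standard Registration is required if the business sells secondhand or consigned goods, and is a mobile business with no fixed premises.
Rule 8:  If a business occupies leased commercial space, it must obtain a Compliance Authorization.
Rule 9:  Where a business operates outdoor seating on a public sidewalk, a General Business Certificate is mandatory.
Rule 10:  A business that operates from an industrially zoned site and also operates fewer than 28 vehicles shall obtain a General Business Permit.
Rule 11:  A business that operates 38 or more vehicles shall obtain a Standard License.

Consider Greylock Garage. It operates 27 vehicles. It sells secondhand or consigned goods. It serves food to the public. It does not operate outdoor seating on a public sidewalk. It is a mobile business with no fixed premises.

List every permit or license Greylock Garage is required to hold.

Commercial Authorization, Commercial Registration, Fleet License, Regulatory License, Standard Registration

Rule 1: vehicles 27 ≥ 13; serves food to the public → Fleet License required.
Rule 2: is a mobile business with no fixed premises (not: operates from an industrially zoned site); sells secondhand or consigned goods → Industrial Use License not required.
Rule 3: vehicles 27 < 28 → Regulatory License required.
Rule 4: sells secondhand or consigned goods; is a mobile business with no fixed premises → Commercial Registration required.
Rule 5: vehicles 27 ≤ 29 → Fleet Registration not required.
Rule 6: serves food to the public → Commercial Authorization required.
Rule 7: sells secondhand or consigned goods; is a mobile business with no fixed premises → Standard Registration required.
Rule 8: is a mobile business with no fixed premises (not: occupies leased commercial space) → Compliance Authorization not required.
Rule 9: does not operate outdoor seating on a public sidewalk → General Business Certificate not required.
Rule 10: is a mobile business with no fixed premises (not: operates from an industrially zoned site); vehicles 27 < 28 → General Business Permit not required.
Rule 11: vehicles 27 < 38 → Standard License not required.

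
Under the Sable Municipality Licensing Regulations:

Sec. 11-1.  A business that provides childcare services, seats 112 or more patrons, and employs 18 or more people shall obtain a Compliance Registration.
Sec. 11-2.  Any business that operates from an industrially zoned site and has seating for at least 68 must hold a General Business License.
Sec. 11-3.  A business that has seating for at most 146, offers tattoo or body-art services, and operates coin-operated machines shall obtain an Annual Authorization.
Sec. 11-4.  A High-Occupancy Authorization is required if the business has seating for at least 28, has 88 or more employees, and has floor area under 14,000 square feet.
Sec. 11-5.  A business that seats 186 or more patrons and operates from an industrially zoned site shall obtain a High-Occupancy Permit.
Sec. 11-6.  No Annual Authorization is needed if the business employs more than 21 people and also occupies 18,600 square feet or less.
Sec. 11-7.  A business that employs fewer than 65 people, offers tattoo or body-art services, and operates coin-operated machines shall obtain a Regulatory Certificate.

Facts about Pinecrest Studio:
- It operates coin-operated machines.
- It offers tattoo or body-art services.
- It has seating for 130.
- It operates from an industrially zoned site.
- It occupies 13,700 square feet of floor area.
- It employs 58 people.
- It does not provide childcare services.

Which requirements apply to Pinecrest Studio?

Sec. 11-1. does not provide childcare services; seating 130 ≥ 112; employees 58 ≥ 18 → Compliance Registration not required.
Sec. 11-2. operates from an industrially zoned site; seating 130 ≥ 68 → General Business License required.
Sec. 11-3. seating 130 ≤ 146; offers tattoo or body-art services; operates coin-operated machines → Annual Authorization required.
Sec. 11-4. seating 130 ≥ 28; employees 58 < 88; floor area 13,700 square feet < 14,000 square feet → High-Occupancy Authorization not required.
Sec. 11-5. seating 130 < 186; operates from an industrially zoned site → High-Occupancy Permit not required.
Sec. 11-6. employees 58 > 21; floor area 13,700 square feet ≤ 18,600 square feet → exempt from Annual Authorization.
Sec. 11-7. employees 58 < 65; offers tattoo or body-art services; operates coin-operated machines → Regulatory Certificate required.

General Business License, Regulatory Certificate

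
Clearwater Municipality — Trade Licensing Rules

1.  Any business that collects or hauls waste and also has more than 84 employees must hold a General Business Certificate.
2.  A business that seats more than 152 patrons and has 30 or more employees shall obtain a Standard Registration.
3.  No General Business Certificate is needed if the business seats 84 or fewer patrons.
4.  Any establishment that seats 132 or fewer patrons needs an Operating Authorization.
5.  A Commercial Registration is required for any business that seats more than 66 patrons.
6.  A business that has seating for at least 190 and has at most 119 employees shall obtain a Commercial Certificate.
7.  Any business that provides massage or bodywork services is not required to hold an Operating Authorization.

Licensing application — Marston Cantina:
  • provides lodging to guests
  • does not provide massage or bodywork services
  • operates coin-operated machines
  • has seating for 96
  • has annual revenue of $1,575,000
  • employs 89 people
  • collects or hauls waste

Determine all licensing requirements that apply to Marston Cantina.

1. collects or hauls waste; employees 89 > 84 → General Business Certificate required.
2. seating 96 ≤ 152; employees 89 ≥ 30 → Standard Registration not required.
3. seating 96 > 84 → General Business Certificate exemption does not apply.
4. seating 96 ≤ 132 → Operating Authorization required.
5. seating 96 > 66 → Commercial Registration required.
6. seating 96 < 190; employees 89 ≤ 119 → Commercial Certificate not required.
7. does not provide massage or bodywork services → Operating Authorization exemption does not apply.

Commercial Registration, General Business Certificate, Operating Authorization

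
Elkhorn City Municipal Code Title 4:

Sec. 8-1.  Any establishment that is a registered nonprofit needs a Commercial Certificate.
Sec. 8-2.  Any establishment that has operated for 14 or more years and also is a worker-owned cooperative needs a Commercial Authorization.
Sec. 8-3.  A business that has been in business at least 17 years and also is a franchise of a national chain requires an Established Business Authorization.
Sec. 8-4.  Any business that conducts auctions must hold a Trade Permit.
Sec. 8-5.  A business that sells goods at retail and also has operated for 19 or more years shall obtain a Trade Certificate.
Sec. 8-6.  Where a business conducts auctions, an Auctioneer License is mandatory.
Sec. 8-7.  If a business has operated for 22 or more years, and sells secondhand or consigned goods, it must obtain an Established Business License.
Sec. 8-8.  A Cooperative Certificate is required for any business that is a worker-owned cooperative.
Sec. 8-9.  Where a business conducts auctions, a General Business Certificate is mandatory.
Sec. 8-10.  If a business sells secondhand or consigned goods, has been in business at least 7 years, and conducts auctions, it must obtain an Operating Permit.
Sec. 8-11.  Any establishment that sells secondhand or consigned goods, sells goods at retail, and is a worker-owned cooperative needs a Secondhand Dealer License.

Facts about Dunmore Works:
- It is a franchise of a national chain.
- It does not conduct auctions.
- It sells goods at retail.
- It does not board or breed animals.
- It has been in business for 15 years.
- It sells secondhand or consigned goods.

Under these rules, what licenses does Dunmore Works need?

Sec. 8-1. is a franchise of a national chain (not: is a registered nonprofit) → Commercial Certificate not required.
Sec. 8-2. years in business 15 ≥ 14; is a franchise of a national chain (not: is a worker-owned cooperative) → Commercial Authorization not required.
Sec. 8-3. years in business 15 < 17; is a franchise of a national chain → Established Business Authorization not required.
Sec. 8-4. does not conduct auctions → Trade Permit not required.
Sec. 8-5. sells goods at retail; years in business 15 < 19 → Trade Certificate not required.
Sec. 8-6. does not conduct auctions → Auctioneer License not required.
Sec. 8-7. years in business 15 < 22; sells secondhand or consigned goods → Established Business License not required.
Sec. 8-8. is a franchise of a national chain (not: is a worker-owned cooperative) → Cooperative Certificate not required.
Sec. 8-9. does not conduct auctions → General Business Certificate not required.
Sec. 8-10. sells secondhand or consigned goods; years in business 15 ≥ 7; does not conduct auctions → Operating Permit not required.
Sec. 8-11. sells secondhand or consigned goods; sells goods at retail; is a franchise of a national chain (not: is a worker-owned cooperative) → Secondhand Dealer License not required.

None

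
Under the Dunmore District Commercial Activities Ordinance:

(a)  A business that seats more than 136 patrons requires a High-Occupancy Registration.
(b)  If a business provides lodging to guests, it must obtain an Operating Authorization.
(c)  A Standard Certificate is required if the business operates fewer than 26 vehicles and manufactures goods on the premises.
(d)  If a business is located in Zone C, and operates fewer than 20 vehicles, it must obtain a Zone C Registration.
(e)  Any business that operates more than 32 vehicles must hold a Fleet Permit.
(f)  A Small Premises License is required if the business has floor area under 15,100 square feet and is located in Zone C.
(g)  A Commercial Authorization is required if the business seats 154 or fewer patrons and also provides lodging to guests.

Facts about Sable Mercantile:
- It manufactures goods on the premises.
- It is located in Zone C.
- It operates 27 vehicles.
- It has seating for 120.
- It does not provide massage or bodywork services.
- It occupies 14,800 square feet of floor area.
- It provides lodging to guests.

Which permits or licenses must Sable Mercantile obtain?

Commercial Authorization, Operating Authorization, Small Premises License

(a) seating 120 ≤ 136 → High-Occupancy Registration not required.
(b) provides lodging to guests → Operating Authorization required.
(c) vehicles 27 ≥ 26; manufactures goods on the premises → Standard Certificate not required.
(d) is located in Zone C; vehicles 27 ≥ 20 → Zone C Registration not required.
(e) vehicles 27 ≤ 32 → Fleet Permit not required.
(f) floor area 14,800 square feet < 15,100 square feet; is located in Zone C → Small Premises License required.
(g) seating 120 ≤ 154; provides lodging to guests → Commercial Authorization required.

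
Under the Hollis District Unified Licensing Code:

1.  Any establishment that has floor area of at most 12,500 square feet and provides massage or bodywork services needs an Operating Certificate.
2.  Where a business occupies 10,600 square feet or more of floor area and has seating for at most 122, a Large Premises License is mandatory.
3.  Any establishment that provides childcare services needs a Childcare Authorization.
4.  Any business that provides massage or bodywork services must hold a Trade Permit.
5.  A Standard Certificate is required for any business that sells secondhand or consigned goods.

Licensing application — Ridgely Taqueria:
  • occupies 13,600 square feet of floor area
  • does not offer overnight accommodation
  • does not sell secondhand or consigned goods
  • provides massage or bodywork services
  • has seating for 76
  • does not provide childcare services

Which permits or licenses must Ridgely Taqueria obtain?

1. floor area 13,600 square feet > 12,500 square feet; provides massage or bodywork services → Operating Certificate not required.
2. floor area 13,600 square feet ≥ 10,600 square feet; seating 76 ≤ 122 → Large Premises License required.
3. does not provide childcare services → Childcare Authorization not required.
4. provides massage or bodywork services → Trade Permit required.
5. does not sell secondhand or consigned goods → Standard Certificate not required.

Large Premises License, Trade Permit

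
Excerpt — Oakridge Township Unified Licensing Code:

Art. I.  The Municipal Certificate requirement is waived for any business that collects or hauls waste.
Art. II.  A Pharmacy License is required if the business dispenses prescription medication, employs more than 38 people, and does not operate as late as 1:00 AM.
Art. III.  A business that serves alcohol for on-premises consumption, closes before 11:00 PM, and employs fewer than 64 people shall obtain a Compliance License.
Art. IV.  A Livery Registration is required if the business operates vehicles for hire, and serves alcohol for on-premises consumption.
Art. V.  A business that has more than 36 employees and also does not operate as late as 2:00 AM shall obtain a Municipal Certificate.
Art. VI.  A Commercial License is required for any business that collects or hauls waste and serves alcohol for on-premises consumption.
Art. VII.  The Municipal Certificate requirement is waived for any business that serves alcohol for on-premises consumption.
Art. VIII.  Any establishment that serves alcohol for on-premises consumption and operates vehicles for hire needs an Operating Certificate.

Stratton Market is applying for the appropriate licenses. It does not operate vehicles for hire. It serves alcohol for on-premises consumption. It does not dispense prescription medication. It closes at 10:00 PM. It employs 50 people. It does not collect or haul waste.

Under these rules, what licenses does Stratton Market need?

Art. I. does not collect or haul waste → Municipal Certificate exemption does not apply.
Art. II. does not dispense prescription medication; employees 50 > 38; closes 10:00 PM, at/before 1:00 AM → Pharmacy License not required.
Art. III. serves alcohol for on-premises consumption; closes 10:00 PM, at/before 11:00 PM; employees 50 < 64 → Compliance License required.
Art. IV. does not operate vehicles for hire; serves alcohol for on-premises consumption → Livery Registration not required.
Art. V. employees 50 > 36; closes 10:00 PM, at/before 2:00 AM → Municipal Certificate required.
Art. VI. does not collect or haul waste; serves alcohol for on-premises consumption → Commercial License not required.
Art. VII. serves alcohol for on-premises consumption → exempt from Municipal Certificate.
Art. VIII. serves alcohol for on-premises consumption; does not operate vehicles for hire → Operating Certificate not required.

Compliance License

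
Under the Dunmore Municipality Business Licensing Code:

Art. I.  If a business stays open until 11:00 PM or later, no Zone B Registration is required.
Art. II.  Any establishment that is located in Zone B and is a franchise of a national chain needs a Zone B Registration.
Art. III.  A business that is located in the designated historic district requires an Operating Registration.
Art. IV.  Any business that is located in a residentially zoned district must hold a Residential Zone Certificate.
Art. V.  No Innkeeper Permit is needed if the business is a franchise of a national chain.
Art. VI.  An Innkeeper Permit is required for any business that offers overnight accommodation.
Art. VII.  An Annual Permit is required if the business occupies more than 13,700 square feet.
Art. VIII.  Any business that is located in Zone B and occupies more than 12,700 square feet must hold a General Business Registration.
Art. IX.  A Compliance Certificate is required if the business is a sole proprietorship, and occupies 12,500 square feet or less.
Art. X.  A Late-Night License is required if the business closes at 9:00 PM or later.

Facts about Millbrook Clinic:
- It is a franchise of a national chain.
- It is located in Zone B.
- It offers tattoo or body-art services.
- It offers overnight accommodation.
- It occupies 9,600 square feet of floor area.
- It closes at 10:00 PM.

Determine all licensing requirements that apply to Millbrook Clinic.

Art. I. closes 10:00 PM, at/before 11:00 PM → Zone B Registration exemption does not apply.
Art. II. is located in Zone B; is a franchise of a national chain → Zone B Registration required.
Art. III. is located in Zone B (not: is located in the designated historic district) → Operating Registration not required.
Art. IV. is located in Zone B (not: is located in a residentially zoned district) → Residential Zone Certificate not required.
Art. V. is a franchise of a national chain → exempt from Innkeeper Permit.
Art. VI. offers overnight accommodation → Innkeeper Permit required.
Art. VII. floor area 9,600 square feet ≤ 13,700 square feet → Annual Permit not required.
Art. VIII. is located in Zone B; floor area 9,600 square feet ≤ 12,700 square feet → General Business Registration not required.
Art. IX. is a franchise of a national chain (not: is a sole proprietorship); floor area 9,600 square feet ≤ 12,500 square feet → Compliance Certificate not required.
Art. X. closes 10:00 PM, after 9:00 PM → Late-Night License required.

Late-Night License, Zone B Registration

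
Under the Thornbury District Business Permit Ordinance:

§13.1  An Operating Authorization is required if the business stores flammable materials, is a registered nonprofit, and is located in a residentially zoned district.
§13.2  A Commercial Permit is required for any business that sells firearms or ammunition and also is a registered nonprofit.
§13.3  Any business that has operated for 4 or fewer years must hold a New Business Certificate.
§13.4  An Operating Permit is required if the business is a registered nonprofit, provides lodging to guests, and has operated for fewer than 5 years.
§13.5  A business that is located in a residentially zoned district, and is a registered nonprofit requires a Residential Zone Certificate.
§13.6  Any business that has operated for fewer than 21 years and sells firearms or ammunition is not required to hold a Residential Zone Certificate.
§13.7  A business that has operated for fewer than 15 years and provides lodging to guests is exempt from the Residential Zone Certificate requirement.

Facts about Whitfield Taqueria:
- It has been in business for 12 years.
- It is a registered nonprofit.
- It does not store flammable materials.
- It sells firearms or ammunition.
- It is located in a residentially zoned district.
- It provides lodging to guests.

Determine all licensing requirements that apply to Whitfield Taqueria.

§13.1 does not store flammable materials; is a registered nonprofit; is located in a residentially zoned district → Operating Authorization not required.
§13.2 sells firearms or ammunition; is a registered nonprofit → Commercial Permit required.
§13.3 years in business 12 > 4 → New Business Certificate not required.
§13.4 is a registered nonprofit; provides lodging to guests; years in business 12 ≥ 5 → Operating Permit not required.
§13.5 is located in a residentially zoned district; is a registered nonprofit → Residential Zone Certificate required.
§13.6 years in business 12 < 21; sells firearms or ammunition → exempt from Residential Zone Certificate.
§13.7 years in business 12 < 15; provides lodging to guests → exempt from Residential Zone Certificate.

Commercial Permit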